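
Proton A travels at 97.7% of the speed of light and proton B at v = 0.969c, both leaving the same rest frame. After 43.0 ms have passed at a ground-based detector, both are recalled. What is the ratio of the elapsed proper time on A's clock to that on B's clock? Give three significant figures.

τ_A/τ_B = 0.863

A: β = 0.977; γ = 1/√(1 − 0.977²) = 1/√0.04547 = 4.690. B: γ = 1/√(1 − 0.969²) = 1/√0.06104 = 4.048.
τ_A/τ_B = γ_B/γ_A = 4.048/4.690 = 0.8631, so τ_A/τ_B = 0.8631.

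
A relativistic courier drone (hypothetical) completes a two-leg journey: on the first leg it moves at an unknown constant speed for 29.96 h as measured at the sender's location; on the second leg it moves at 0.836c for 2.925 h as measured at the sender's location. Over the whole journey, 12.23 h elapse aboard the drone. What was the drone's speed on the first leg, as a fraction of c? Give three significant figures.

Leg 1: speed unknown; τ_1 = 29.96/γ_1.
Leg 2: γ = 1/√(1 − 0.836²) = 1/√0.3011 = 1.822; τ_2 = 2.925/1.822 = 1.605 h.
Total proper time: τ_1 + 1.605 = 12.23, so τ_1 = 12.23 − 1.605 = 10.62 h.
γ_1 = 29.96/10.62 = 2.820; β = √(1 − 1/γ²) = √0.8742.

β = 0.935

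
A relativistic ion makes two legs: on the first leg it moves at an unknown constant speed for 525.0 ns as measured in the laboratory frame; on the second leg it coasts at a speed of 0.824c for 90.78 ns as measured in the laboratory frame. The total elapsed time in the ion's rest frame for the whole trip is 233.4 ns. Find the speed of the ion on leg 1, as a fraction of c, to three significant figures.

β = 0.938

Leg 1: speed unknown; τ_1 = 525.0/γ_1.
Leg 2: γ = 1/√(1 − 0.824²) = 1/√0.3210 = 1.765; τ_2 = 90.78/1.765 = 51.44 ns.
Total proper time: τ_1 + 51.44 = 233.4, so τ_1 = 233.4 − 51.44 = 182.0 ns.
γ_1 = 525.0/182.0 = 2.885; β = √(1 − 1/γ²) = √0.8799.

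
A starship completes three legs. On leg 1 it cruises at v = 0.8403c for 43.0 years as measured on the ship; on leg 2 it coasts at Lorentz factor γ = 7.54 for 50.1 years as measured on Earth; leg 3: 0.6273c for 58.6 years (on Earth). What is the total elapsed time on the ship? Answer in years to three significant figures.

Leg 1: 43.0 years is already measured on the ship.
Leg 2: γ = 7.54; τ_2 = 50.1/7.540 = 6.645 years.
Leg 3: γ = 1/√(1 − 0.6273²) = 1/√0.6065 = 1.284; τ_3 = 58.6/1.284 = 45.64 years.
Total: 43.00 + 6.645 + 45.64 years.

τ = 95.3 years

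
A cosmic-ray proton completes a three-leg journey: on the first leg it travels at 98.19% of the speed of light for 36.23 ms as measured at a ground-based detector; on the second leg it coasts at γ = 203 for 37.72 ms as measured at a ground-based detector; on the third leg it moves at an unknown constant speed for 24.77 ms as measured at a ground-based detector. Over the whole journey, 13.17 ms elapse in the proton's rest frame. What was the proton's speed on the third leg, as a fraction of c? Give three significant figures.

Leg 1: β = 0.9819; γ = 1/√(1 − 0.9819²) = 1/√0.03587 = 5.280; τ_1 = 36.23/5.280 = 6.862 ms.
Leg 2: γ = 203; τ_2 = 37.72/203.0 = 0.1858 ms.
Leg 3: speed unknown; τ_3 = 24.77/γ_3.
Total proper time: 6.862 + 0.1858 + τ_3 = 13.17, so τ_3 = 13.17 − 7.048 = 6.122 ms.
γ_3 = 24.77/6.122 = 4.046; β = √(1 − 1/γ²) = √0.9389.

β = 0.969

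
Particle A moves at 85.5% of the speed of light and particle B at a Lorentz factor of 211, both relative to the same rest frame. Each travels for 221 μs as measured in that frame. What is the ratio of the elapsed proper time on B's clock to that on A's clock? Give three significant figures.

A: β = 0.855; γ = 1/√(1 − 0.855²) = 1/√0.2690 = 1.928. B: γ = 211.
τ_A/τ_B = γ_B/γ_A = 211.0/1.928 = 109.4, so τ_B/τ_A = 0.009138.

τ_B/τ_A = 0.00914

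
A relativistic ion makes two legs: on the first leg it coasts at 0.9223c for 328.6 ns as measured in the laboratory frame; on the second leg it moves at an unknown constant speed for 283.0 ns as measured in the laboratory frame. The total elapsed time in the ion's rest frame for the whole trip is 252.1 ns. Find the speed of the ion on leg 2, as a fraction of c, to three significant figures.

β = 0.897

Leg 1: γ = 1/√(1 − 0.9223²) = 1/√0.1494 = 2.587; τ_1 = 328.6/2.587 = 127.0 ns.
Leg 2: speed unknown; τ_2 = 283.0/γ_2.
Total proper time: 127.0 + τ_2 = 252.1, so τ_2 = 252.1 − 127.0 = 125.1 ns.
γ_2 = 283.0/125.1 = 2.262; β = √(1 − 1/γ²) = √0.8046.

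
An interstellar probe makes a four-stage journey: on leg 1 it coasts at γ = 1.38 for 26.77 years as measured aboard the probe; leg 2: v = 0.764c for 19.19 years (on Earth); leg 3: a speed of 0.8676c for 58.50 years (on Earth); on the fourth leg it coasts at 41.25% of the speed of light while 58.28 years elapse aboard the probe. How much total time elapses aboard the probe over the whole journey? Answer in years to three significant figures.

τ = 127 years

Leg 1: 26.77 years is already measured aboard the probe.
Leg 2: γ = 1/√(1 − 0.764²) = 1/√0.4163 = 1.550; τ_2 = 19.19/1.550 = 12.38 years.
Leg 3: γ = 1/√(1 − 0.8676²) = 1/√0.2473 = 2.011; τ_3 = 58.50/2.011 = 29.09 years.
Leg 4: 58.28 years is already measured aboard the probe.
Total: 26.77 + 12.38 + 29.09 + 58.28 years.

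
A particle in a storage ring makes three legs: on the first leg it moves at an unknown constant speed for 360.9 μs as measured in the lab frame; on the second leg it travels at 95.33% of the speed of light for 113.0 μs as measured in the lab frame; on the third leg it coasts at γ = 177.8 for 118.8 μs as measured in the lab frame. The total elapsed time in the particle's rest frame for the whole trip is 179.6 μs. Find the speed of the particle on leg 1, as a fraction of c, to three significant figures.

β = 0.916

Leg 1: speed unknown; τ_1 = 360.9/γ_1.
Leg 2: β = 0.9533; γ = 1/√(1 − 0.9533²) = 1/√0.09122 = 3.311; τ_2 = 113.0/3.311 = 34.13 μs.
Leg 3: γ = 177.8; τ_3 = 118.8/177.8 = 0.6682 μs.
Total proper time: τ_1 + 34.13 + 0.6682 = 179.6, so τ_1 = 179.6 − 34.80 = 144.8 μs.
γ_1 = 360.9/144.8 = 2.492; β = √(1 − 1/γ²) = √0.8390.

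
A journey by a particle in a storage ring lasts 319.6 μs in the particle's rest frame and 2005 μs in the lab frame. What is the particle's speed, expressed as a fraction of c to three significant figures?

The proper time is measured in the particle's rest frame (both events occur at the particle's location); Δt is measured in the lab frame. γ = Δt/τ = 2005/319.6 = 6.273.
β = √(1 − 1/γ²) = √(1 − 0.02541) = √0.9746

v = 0.987c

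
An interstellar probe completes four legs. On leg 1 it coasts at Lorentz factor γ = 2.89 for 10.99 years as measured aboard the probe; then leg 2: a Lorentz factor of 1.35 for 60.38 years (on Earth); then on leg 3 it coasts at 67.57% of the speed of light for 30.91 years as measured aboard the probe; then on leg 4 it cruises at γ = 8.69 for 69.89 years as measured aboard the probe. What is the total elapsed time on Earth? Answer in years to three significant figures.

Leg 1: γ = 2.89; Δt_1 = 2.890 × 10.99 = 31.76 years.
Leg 2: 60.38 years is already measured on Earth.
Leg 3: β = 0.6757; γ = 1/√(1 − 0.6757²) = 1/√0.5434 = 1.357; Δt_3 = 1.357 × 30.91 = 41.93 years.
Leg 4: γ = 8.69; Δt_4 = 8.690 × 69.89 = 607.3 years.
Total: 31.76 + 60.38 + 41.93 + 607.3 years.

Δt = 741 years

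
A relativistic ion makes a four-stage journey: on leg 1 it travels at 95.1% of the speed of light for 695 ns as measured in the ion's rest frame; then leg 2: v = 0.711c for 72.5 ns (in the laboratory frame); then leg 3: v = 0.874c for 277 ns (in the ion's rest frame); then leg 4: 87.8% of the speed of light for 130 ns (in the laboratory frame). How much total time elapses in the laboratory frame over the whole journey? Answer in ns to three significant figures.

Leg 1: β = 0.951; γ = 1/√(1 − 0.951²) = 1/√0.09560 = 3.234; Δt_1 = 3.234 × 695 = 2248 ns.
Leg 2: 72.5 ns is already measured in the laboratory frame.
Leg 3: γ = 1/√(1 − 0.874²) = 1/√0.2361 = 2.058; Δt_3 = 2.058 × 277 = 570.0 ns.
Leg 4: 130 ns is already measured in the laboratory frame.
Total: 2248 + 72.50 + 570.0 + 130.0 ns.

Δt = 3020 ns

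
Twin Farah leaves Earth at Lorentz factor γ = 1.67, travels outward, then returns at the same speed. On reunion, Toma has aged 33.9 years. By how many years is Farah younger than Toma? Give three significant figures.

γ = 1.67
Farah's elapsed proper time: τ = 33.9/1.670 = 20.30 years.
Age gap = Δt − τ = 33.9 − 20.30 years.

Δt − τ = 13.6 years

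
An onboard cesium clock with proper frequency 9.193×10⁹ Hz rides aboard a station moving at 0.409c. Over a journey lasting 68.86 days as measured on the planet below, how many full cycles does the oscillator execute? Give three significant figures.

N = 4.99×10¹⁶

γ = 1/√(1 − 0.409²) = 1/√0.8327 = 1.096
The oscillator's own cycle count is N = f × τ where τ is the proper time aboard the station. τ = Δt/γ = 68.86/1.096 = 62.84 days = 5.429×10⁶ s.
N = 9.193×10⁹ × 5.429×10⁶ = 4.991×10¹⁶.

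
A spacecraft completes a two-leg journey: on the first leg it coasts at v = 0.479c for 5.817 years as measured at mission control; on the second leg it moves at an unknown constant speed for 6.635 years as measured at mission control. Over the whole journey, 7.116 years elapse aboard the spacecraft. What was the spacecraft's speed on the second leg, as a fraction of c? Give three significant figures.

β = 0.953

Leg 1: γ = 1/√(1 − 0.479²) = 1/√0.7706 = 1.139; τ_1 = 5.817/1.139 = 5.106 years.
Leg 2: speed unknown; τ_2 = 6.635/γ_2.
Total proper time: 5.106 + τ_2 = 7.116, so τ_2 = 7.116 − 5.106 = 2.010 years.
γ_2 = 6.635/2.010 = 3.301; β = √(1 − 1/γ²) = √0.9083.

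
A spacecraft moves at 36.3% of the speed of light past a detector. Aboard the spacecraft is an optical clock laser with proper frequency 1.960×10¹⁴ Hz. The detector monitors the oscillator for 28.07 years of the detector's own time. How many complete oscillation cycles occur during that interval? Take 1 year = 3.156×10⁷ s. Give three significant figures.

N = 1.62×10²³

β = 0.363; γ = 1/√(1 − 0.363²) = 1/√0.8682 = 1.073
During 28.07 years of lab time, the oscillator's proper time advances by τ = Δt/γ = 28.07/1.073 = 26.16 years = 8.255×10⁸ s.
N = f × τ = 1.960×10¹⁴ × 8.255×10⁸ = 1.618×10²³.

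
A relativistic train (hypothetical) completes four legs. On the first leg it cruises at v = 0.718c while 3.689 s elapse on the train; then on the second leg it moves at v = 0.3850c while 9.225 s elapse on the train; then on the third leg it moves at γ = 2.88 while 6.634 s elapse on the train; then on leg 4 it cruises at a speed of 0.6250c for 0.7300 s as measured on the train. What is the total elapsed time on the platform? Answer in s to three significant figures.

Δt = 35.3 s

Leg 1: γ = 1/√(1 − 0.718²) = 1/√0.4845 = 1.437; Δt_1 = 1.437 × 3.689 = 5.300 s.
Leg 2: γ = 1/√(1 − 0.3850²) = 1/√0.8518 = 1.084; Δt_2 = 1.084 × 9.225 = 9.995 s.
Leg 3: γ = 2.88; Δt_3 = 2.880 × 6.634 = 19.11 s.
Leg 4: γ = 1/√(1 − 0.6250²) = 1/√0.6094 = 1.281; Δt_4 = 1.281 × 0.7300 = 0.9351 s.
Total: 5.300 + 9.995 + 19.11 + 0.9351 s.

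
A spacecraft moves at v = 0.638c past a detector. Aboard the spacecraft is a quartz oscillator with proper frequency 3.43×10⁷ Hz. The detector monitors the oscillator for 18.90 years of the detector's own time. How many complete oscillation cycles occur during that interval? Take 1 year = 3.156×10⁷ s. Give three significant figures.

γ = 1/√(1 − 0.638²) = 1/√0.5930 = 1.299
During 18.90 years of lab time, the oscillator's proper time advances by τ = Δt/γ = 18.90/1.299 = 14.55 years = 4.593×10⁸ s.
N = f × τ = 3.43×10⁷ × 4.593×10⁸ = 1.575×10¹⁶.

N = 1.58×10¹⁶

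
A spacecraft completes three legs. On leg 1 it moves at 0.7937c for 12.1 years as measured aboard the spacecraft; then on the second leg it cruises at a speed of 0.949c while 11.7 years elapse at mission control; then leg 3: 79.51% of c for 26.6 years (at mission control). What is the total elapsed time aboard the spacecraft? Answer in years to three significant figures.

Leg 1: 12.1 years is already measured aboard the spacecraft.
Leg 2: γ = 1/√(1 − 0.949²) = 1/√0.09940 = 3.172; τ_2 = 11.7/3.172 = 3.689 years.
Leg 3: β = 0.7951; γ = 1/√(1 − 0.7951²) = 1/√0.3678 = 1.649; τ_3 = 26.6/1.649 = 16.13 years.
Total: 12.10 + 3.689 + 16.13 years.

τ = 31.9 years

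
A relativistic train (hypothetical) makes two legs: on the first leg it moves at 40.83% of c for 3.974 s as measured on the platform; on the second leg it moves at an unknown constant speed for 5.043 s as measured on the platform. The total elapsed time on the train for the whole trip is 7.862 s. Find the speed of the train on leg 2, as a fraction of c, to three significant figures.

Leg 1: β = 0.4083; γ = 1/√(1 − 0.4083²) = 1/√0.8333 = 1.095; τ_1 = 3.974/1.095 = 3.628 s.
Leg 2: speed unknown; τ_2 = 5.043/γ_2.
Total proper time: 3.628 + τ_2 = 7.862, so τ_2 = 7.862 − 3.628 = 4.234 s.
γ_2 = 5.043/4.234 = 1.191; β = √(1 − 1/γ²) = √0.2950.

β = 0.543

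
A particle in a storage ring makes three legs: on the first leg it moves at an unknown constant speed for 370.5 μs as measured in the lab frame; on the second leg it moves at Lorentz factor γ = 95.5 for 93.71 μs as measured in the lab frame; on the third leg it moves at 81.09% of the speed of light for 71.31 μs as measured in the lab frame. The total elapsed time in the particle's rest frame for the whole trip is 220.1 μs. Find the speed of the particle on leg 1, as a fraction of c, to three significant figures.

Leg 1: speed unknown; τ_1 = 370.5/γ_1.
Leg 2: γ = 95.5; τ_2 = 93.71/95.50 = 0.9813 μs.
Leg 3: β = 0.8109; γ = 1/√(1 − 0.8109²) = 1/√0.3424 = 1.709; τ_3 = 71.31/1.709 = 41.73 μs.
Total proper time: τ_1 + 0.9813 + 41.73 = 220.1, so τ_1 = 220.1 − 42.71 = 177.4 μs.
γ_1 = 370.5/177.4 = 2.089; β = √(1 − 1/γ²) = √0.7708.

β = 0.878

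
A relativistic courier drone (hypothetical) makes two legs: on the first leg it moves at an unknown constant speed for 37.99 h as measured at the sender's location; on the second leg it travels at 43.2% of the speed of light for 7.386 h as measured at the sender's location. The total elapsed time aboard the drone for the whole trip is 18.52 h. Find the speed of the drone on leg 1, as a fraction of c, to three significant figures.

β = 0.950

Leg 1: speed unknown; τ_1 = 37.99/γ_1.
Leg 2: β = 0.432; γ = 1/√(1 − 0.432²) = 1/√0.8134 = 1.109; τ_2 = 7.386/1.109 = 6.661 h.
Total proper time: τ_1 + 6.661 = 18.52, so τ_1 = 18.52 − 6.661 = 11.86 h.
γ_1 = 37.99/11.86 = 3.204; β = √(1 − 1/γ²) = √0.9026.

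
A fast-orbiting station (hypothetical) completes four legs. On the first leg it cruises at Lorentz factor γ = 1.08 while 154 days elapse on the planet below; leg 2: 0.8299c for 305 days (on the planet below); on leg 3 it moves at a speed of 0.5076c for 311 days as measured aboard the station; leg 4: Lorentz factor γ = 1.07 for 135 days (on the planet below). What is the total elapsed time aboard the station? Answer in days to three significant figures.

Leg 1: γ = 1.08; τ_1 = 154/1.080 = 142.6 days.
Leg 2: γ = 1/√(1 − 0.8299²) = 1/√0.3113 = 1.792; τ_2 = 305/1.792 = 170.2 days.
Leg 3: 311 days is already measured aboard the station.
Leg 4: γ = 1.07; τ_4 = 135/1.070 = 126.2 days.
Total: 142.6 + 170.2 + 311.0 + 126.2 days.

τ = 750 days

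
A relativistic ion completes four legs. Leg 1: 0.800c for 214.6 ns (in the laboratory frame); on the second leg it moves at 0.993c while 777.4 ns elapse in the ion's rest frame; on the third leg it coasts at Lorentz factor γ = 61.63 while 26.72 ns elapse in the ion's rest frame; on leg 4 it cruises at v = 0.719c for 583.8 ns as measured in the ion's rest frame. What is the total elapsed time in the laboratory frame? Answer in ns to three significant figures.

Leg 1: 214.6 ns is already measured in the laboratory frame.
Leg 2: γ = 1/√(1 − 0.993²) = 1/√0.01395 = 8.466; Δt_2 = 8.466 × 777.4 = 6582 ns.
Leg 3: γ = 61.63; Δt_3 = 61.63 × 26.72 = 1647 ns.
Leg 4: γ = 1/√(1 − 0.719²) = 1/√0.4830 = 1.439; Δt_4 = 1.439 × 583.8 = 840.0 ns.
Total: 214.6 + 6582 + 1647 + 840.0 ns.

Δt = 9280 ns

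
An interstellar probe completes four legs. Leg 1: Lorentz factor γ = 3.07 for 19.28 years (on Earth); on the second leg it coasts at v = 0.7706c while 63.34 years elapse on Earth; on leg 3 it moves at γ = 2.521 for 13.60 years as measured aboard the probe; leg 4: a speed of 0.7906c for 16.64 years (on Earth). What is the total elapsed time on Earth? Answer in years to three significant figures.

Leg 1: 19.28 years is already measured on Earth.
Leg 2: 63.34 years is already measured on Earth.
Leg 3: γ = 2.521; Δt_3 = 2.521 × 13.60 = 34.29 years.
Leg 4: 16.64 years is already measured on Earth.
Total: 19.28 + 63.34 + 34.29 + 16.64 years.

Δt = 134 years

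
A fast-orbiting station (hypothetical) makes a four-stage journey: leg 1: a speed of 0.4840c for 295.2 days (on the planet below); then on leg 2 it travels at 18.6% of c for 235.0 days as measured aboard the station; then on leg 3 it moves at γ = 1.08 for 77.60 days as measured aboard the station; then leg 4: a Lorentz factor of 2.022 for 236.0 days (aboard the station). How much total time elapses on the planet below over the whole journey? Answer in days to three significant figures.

Δt = 1100 days

Leg 1: 295.2 days is already measured on the planet below.
Leg 2: β = 0.186; γ = 1/√(1 − 0.186²) = 1/√0.9654 = 1.018; Δt_2 = 1.018 × 235.0 = 239.2 days.
Leg 3: γ = 1.08; Δt_3 = 1.080 × 77.60 = 83.81 days.
Leg 4: γ = 2.022; Δt_4 = 2.022 × 236.0 = 477.2 days.
Total: 295.2 + 239.2 + 83.81 + 477.2 days.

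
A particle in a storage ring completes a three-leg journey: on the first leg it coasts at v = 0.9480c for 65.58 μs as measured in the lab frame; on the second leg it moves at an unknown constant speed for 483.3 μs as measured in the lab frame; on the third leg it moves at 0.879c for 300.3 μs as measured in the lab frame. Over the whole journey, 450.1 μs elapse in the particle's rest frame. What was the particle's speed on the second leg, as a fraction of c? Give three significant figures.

Leg 1: γ = 1/√(1 − 0.9480²) = 1/√0.1013 = 3.142; τ_1 = 65.58/3.142 = 20.87 μs.
Leg 2: speed unknown; τ_2 = 483.3/γ_2.
Leg 3: γ = 1/√(1 − 0.879²) = 1/√0.2274 = 2.097; τ_3 = 300.3/2.097 = 143.2 μs.
Total proper time: 20.87 + τ_2 + 143.2 = 450.1, so τ_2 = 450.1 − 164.1 = 286.0 μs.
γ_2 = 483.3/286.0 = 1.690; β = √(1 − 1/γ²) = √0.6497.

β = 0.806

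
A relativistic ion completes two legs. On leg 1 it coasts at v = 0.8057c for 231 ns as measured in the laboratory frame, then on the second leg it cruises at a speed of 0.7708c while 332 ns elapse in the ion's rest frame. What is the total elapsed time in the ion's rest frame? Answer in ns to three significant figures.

τ = 469 ns

Leg 1: γ = 1/√(1 − 0.8057²) = 1/√0.3508 = 1.688; τ_1 = 231/1.688 = 136.8 ns.
Leg 2: 332 ns is already measured in the ion's rest frame.
Total: 136.8 + 332.0 ns.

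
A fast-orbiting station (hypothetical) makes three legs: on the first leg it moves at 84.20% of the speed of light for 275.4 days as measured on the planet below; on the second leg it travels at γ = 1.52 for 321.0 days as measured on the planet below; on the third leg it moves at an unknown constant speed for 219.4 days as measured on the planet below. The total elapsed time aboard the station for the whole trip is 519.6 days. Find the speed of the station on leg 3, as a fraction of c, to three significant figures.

β = 0.685

Leg 1: β = 0.8420; γ = 1/√(1 − 0.8420²) = 1/√0.2910 = 1.854; τ_1 = 275.4/1.854 = 148.6 days.
Leg 2: γ = 1.52; τ_2 = 321.0/1.520 = 211.2 days.
Leg 3: speed unknown; τ_3 = 219.4/γ_3.
Total proper time: 148.6 + 211.2 + τ_3 = 519.6, so τ_3 = 519.6 − 359.8 = 159.8 days.
γ_3 = 219.4/159.8 = 1.373; β = √(1 − 1/γ²) = √0.4692.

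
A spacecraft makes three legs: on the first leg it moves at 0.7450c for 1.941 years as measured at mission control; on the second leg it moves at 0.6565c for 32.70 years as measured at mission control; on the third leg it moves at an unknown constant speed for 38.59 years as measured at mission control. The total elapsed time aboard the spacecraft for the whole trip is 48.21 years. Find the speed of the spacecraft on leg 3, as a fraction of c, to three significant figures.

β = 0.817

Leg 1: γ = 1/√(1 − 0.7450²) = 1/√0.4450 = 1.499; τ_1 = 1.941/1.499 = 1.295 years.
Leg 2: γ = 1/√(1 − 0.6565²) = 1/√0.5690 = 1.326; τ_2 = 32.70/1.326 = 24.67 years.
Leg 3: speed unknown; τ_3 = 38.59/γ_3.
Total proper time: 1.295 + 24.67 + τ_3 = 48.21, so τ_3 = 48.21 − 25.96 = 22.25 years.
γ_3 = 38.59/22.25 = 1.734; β = √(1 − 1/γ²) = √0.6676.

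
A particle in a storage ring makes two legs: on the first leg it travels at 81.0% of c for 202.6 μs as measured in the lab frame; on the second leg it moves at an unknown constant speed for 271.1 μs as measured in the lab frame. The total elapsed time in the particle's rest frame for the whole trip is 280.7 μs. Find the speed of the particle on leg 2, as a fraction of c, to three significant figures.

Leg 1: β = 0.810; γ = 1/√(1 − 0.810²) = 1/√0.3439 = 1.705; τ_1 = 202.6/1.705 = 118.8 μs.
Leg 2: speed unknown; τ_2 = 271.1/γ_2.
Total proper time: 118.8 + τ_2 = 280.7, so τ_2 = 280.7 − 118.8 = 161.9 μs.
γ_2 = 271.1/161.9 = 1.675; β = √(1 − 1/γ²) = √0.6434.

β = 0.802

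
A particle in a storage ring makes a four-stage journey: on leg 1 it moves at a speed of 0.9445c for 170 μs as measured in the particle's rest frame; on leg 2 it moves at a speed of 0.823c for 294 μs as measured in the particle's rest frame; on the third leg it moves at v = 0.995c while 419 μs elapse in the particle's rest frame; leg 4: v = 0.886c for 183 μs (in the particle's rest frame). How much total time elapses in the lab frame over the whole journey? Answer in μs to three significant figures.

Leg 1: γ = 1/√(1 − 0.9445²) = 1/√0.1079 = 3.044; Δt_1 = 3.044 × 170 = 517.5 μs.
Leg 2: γ = 1/√(1 − 0.823²) = 1/√0.3227 = 1.760; Δt_2 = 1.760 × 294 = 517.6 μs.
Leg 3: γ = 1/√(1 − 0.995²) = 1/√0.009975 = 10.01; Δt_3 = 10.01 × 419 = 4195 μs.
Leg 4: γ = 1/√(1 − 0.886²) = 1/√0.2150 = 2.157; Δt_4 = 2.157 × 183 = 394.7 μs.
Total: 517.5 + 517.6 + 4195 + 394.7 μs.

Δt = 5620 μs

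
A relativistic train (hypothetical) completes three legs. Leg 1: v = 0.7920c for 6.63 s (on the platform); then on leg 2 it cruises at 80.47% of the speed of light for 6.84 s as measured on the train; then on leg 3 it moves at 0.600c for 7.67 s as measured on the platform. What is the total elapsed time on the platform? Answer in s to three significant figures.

Leg 1: 6.63 s is already measured on the platform.
Leg 2: β = 0.8047; γ = 1/√(1 − 0.8047²) = 1/√0.3525 = 1.684; Δt_2 = 1.684 × 6.84 = 11.52 s.
Leg 3: 7.67 s is already measured on the platform.
Total: 6.630 + 11.52 + 7.670 s.

Δt = 25.8 s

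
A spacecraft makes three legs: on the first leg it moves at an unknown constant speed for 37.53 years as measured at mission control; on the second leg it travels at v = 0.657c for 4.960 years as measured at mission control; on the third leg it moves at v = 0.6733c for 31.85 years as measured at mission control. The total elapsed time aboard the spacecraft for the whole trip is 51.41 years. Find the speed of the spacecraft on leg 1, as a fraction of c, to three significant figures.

β = 0.766

Leg 1: speed unknown; τ_1 = 37.53/γ_1.
Leg 2: γ = 1/√(1 − 0.657²) = 1/√0.5684 = 1.326; τ_2 = 4.960/1.326 = 3.739 years.
Leg 3: γ = 1/√(1 − 0.6733²) = 1/√0.5467 = 1.353; τ_3 = 31.85/1.353 = 23.55 years.
Total proper time: τ_1 + 3.739 + 23.55 = 51.41, so τ_1 = 51.41 − 27.29 = 24.12 years.
γ_1 = 37.53/24.12 = 1.556; β = √(1 − 1/γ²) = √0.5869.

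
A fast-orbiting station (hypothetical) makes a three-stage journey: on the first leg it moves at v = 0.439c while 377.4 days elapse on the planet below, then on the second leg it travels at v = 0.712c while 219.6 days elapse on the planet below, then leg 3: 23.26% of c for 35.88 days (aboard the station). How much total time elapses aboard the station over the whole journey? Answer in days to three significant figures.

Leg 1: γ = 1/√(1 − 0.439²) = 1/√0.8073 = 1.113; τ_1 = 377.4/1.113 = 339.1 days.
Leg 2: γ = 1/√(1 − 0.712²) = 1/√0.4931 = 1.424; τ_2 = 219.6/1.424 = 154.2 days.
Leg 3: 35.88 days is already measured aboard the station.
Total: 339.1 + 154.2 + 35.88 days.

τ = 529 days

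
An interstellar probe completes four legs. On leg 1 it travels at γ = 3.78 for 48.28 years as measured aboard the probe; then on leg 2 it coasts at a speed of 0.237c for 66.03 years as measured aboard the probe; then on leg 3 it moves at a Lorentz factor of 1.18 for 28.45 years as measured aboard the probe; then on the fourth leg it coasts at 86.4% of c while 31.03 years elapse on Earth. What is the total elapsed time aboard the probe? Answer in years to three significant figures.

Leg 1: 48.28 years is already measured aboard the probe.
Leg 2: 66.03 years is already measured aboard the probe.
Leg 3: 28.45 years is already measured aboard the probe.
Leg 4: β = 0.864; γ = 1/√(1 − 0.864²) = 1/√0.2535 = 1.986; τ_4 = 31.03/1.986 = 15.62 years.
Total: 48.28 + 66.03 + 28.45 + 15.62 years.

τ = 158 years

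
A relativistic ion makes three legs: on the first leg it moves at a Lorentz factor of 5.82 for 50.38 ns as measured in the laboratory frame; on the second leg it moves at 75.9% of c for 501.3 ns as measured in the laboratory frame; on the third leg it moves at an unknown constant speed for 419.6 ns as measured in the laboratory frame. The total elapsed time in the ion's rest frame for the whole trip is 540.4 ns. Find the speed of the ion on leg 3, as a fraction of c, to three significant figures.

Leg 1: γ = 5.82; τ_1 = 50.38/5.820 = 8.656 ns.
Leg 2: β = 0.759; γ = 1/√(1 − 0.759²) = 1/√0.4239 = 1.536; τ_2 = 501.3/1.536 = 326.4 ns.
Leg 3: speed unknown; τ_3 = 419.6/γ_3.
Total proper time: 8.656 + 326.4 + τ_3 = 540.4, so τ_3 = 540.4 − 335.0 = 205.4 ns.
γ_3 = 419.6/205.4 = 2.043; β = √(1 − 1/γ²) = √0.7605.

β = 0.872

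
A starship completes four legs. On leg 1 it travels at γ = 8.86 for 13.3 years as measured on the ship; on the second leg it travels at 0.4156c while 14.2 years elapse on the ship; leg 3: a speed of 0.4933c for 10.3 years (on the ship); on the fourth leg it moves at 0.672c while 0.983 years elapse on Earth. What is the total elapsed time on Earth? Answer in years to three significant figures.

Leg 1: γ = 8.86; Δt_1 = 8.860 × 13.3 = 117.8 years.
Leg 2: γ = 1/√(1 − 0.4156²) = 1/√0.8273 = 1.099; Δt_2 = 1.099 × 14.2 = 15.61 years.
Leg 3: γ = 1/√(1 − 0.4933²) = 1/√0.7567 = 1.150; Δt_3 = 1.150 × 10.3 = 11.84 years.
Leg 4: 0.983 years is already measured on Earth.
Total: 117.8 + 15.61 + 11.84 + 0.9830 years.

Δt = 146 years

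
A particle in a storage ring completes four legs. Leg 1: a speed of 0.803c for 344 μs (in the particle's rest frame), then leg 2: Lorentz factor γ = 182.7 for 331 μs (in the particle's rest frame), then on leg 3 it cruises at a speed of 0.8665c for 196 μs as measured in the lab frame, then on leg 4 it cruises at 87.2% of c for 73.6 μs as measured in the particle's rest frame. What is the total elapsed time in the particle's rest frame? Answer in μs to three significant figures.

Leg 1: 344 μs is already measured in the particle's rest frame.
Leg 2: 331 μs is already measured in the particle's rest frame.
Leg 3: γ = 1/√(1 − 0.8665²) = 1/√0.2492 = 2.003; τ_3 = 196/2.003 = 97.84 μs.
Leg 4: 73.6 μs is already measured in the particle's rest frame.
Total: 344.0 + 331.0 + 97.84 + 73.60 μs.

τ = 846 μs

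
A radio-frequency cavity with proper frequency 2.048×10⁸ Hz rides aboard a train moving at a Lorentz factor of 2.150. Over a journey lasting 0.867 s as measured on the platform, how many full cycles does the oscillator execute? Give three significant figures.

N = 8.26×10⁷

γ = 2.150
The oscillator's own cycle count is N = f × τ where τ is the proper time on the train. τ = Δt/γ = 0.867/2.150 = 0.4033 s = 4.033×10⁻¹ s.
N = 2.048×10⁸ × 4.033×10⁻¹ = 8.259×10⁷.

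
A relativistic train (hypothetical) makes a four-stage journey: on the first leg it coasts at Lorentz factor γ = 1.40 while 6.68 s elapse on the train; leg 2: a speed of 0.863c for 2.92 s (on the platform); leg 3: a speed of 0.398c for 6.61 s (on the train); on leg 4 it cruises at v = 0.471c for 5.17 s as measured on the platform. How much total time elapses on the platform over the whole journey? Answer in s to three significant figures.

Δt = 24.6 s

Leg 1: γ = 1.40; Δt_1 = 1.400 × 6.68 = 9.352 s.
Leg 2: 2.92 s is already measured on the platform.
Leg 3: γ = 1/√(1 − 0.398²) = 1/√0.8416 = 1.090; Δt_3 = 1.090 × 6.61 = 7.205 s.
Leg 4: 5.17 s is already measured on the platform.
Total: 9.352 + 2.920 + 7.205 + 5.170 s.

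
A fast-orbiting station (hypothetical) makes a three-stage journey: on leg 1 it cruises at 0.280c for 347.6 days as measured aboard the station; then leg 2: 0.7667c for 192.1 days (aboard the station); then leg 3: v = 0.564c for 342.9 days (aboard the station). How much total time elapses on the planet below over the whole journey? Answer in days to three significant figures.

Leg 1: γ = 1/√(1 − 0.280²) = 25/24 ≈ 1.042; Δt_1 = 1.042 × 347.6 = 362.1 days.
Leg 2: γ = 1/√(1 − 0.7667²) = 1/√0.4122 = 1.558; Δt_2 = 1.558 × 192.1 = 299.2 days.
Leg 3: γ = 1/√(1 − 0.564²) = 1/√0.6819 = 1.211; Δt_3 = 1.211 × 342.9 = 415.2 days.
Total: 362.1 + 299.2 + 415.2 days.

Δt = 1080 days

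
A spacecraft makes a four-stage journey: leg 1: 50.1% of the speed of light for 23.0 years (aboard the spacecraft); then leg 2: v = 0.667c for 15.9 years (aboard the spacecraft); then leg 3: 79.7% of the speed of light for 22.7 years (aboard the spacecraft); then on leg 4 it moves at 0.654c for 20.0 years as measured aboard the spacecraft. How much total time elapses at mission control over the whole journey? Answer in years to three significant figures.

Δt = 112 years

Leg 1: β = 0.501; γ = 1/√(1 − 0.501²) = 1/√0.7490 = 1.155; Δt_1 = 1.155 × 23.0 = 26.58 years.
Leg 2: γ = 1/√(1 − 0.667²) = 1/√0.5551 = 1.342; Δt_2 = 1.342 × 15.9 = 21.34 years.
Leg 3: β = 0.797; γ = 1/√(1 − 0.797²) = 1/√0.3648 = 1.656; Δt_3 = 1.656 × 22.7 = 37.58 years.
Leg 4: γ = 1/√(1 − 0.654²) = 1/√0.5723 = 1.322; Δt_4 = 1.322 × 20.0 = 26.44 years.
Total: 26.58 + 21.34 + 37.58 + 26.44 years.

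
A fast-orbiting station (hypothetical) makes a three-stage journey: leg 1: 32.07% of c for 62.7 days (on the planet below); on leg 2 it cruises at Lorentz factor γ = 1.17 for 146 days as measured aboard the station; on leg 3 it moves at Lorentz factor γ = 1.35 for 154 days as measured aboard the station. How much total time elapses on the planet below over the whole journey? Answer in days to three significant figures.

Leg 1: 62.7 days is already measured on the planet below.
Leg 2: γ = 1.17; Δt_2 = 1.170 × 146 = 170.8 days.
Leg 3: γ = 1.35; Δt_3 = 1.350 × 154 = 207.9 days.
Total: 62.70 + 170.8 + 207.9 days.

Δt = 441 days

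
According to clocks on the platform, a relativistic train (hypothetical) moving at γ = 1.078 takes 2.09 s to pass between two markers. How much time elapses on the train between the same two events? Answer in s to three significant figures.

τ = 1.94 s

γ = 1.078
The interval measured on the platform is the dilated one; the clock on the train measures the proper time τ = Δt/γ = 2.09/1.078 s.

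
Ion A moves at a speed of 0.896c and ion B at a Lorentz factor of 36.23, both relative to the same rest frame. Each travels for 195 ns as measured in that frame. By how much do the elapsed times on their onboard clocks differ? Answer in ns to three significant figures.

A: γ = 1/√(1 − 0.896²) = 1/√0.1972 = 2.252; τ_A = 195/2.252 = 86.59 ns.
B: γ = 36.23; τ_B = 195/36.23 = 5.382 ns.

|τ_A − τ_B| = 81.2 ns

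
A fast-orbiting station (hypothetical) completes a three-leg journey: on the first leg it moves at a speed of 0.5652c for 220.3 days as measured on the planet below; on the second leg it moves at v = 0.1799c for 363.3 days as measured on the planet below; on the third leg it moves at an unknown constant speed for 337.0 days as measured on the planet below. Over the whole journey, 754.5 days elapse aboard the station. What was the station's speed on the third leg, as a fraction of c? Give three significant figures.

Leg 1: γ = 1/√(1 − 0.5652²) = 1/√0.6805 = 1.212; τ_1 = 220.3/1.212 = 181.7 days.
Leg 2: γ = 1/√(1 − 0.1799²) = 1/√0.9676 = 1.017; τ_2 = 363.3/1.017 = 357.4 days.
Leg 3: speed unknown; τ_3 = 337.0/γ_3.
Total proper time: 181.7 + 357.4 + τ_3 = 754.5, so τ_3 = 754.5 − 539.1 = 215.4 days.
γ_3 = 337.0/215.4 = 1.565; β = √(1 − 1/γ²) = √0.5915.

β = 0.769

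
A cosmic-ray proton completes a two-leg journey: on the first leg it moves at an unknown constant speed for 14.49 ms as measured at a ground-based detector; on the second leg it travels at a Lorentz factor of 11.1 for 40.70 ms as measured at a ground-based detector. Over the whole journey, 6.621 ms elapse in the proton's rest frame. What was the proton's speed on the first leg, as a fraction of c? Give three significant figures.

Leg 1: speed unknown; τ_1 = 14.49/γ_1.
Leg 2: γ = 11.1; τ_2 = 40.70/11.10 = 3.667 ms.
Total proper time: τ_1 + 3.667 = 6.621, so τ_1 = 6.621 − 3.667 = 2.954 ms.
γ_1 = 14.49/2.954 = 4.905; β = √(1 − 1/γ²) = √0.9584.

β = 0.979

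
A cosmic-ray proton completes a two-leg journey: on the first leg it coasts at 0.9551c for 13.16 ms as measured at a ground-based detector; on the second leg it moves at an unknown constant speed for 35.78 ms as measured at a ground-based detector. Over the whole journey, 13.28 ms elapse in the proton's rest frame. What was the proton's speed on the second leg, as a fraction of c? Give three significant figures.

Leg 1: γ = 1/√(1 − 0.9551²) = 1/√0.08778 = 3.375; τ_1 = 13.16/3.375 = 3.899 ms.
Leg 2: speed unknown; τ_2 = 35.78/γ_2.
Total proper time: 3.899 + τ_2 = 13.28, so τ_2 = 13.28 − 3.899 = 9.381 ms.
γ_2 = 35.78/9.381 = 3.814; β = √(1 − 1/γ²) = √0.9313.

β = 0.965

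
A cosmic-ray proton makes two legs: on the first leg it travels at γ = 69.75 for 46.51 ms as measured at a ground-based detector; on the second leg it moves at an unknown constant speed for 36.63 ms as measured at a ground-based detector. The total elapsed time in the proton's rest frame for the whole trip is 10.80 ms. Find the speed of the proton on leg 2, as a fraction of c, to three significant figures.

β = 0.961

Leg 1: γ = 69.75; τ_1 = 46.51/69.75 = 0.6668 ms.
Leg 2: speed unknown; τ_2 = 36.63/γ_2.
Total proper time: 0.6668 + τ_2 = 10.80, so τ_2 = 10.80 − 0.6668 = 10.13 ms.
γ_2 = 36.63/10.13 = 3.615; β = √(1 − 1/γ²) = √0.9235.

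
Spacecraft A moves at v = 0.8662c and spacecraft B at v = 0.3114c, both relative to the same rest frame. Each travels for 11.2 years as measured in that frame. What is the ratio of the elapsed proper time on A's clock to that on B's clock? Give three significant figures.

τ_A/τ_B = 0.526

A: γ = 1/√(1 − 0.8662²) = 1/√0.2497 = 2.001. B: γ = 1/√(1 − 0.3114²) = 1/√0.9030 = 1.052.
τ_A/τ_B = γ_B/γ_A = 1.052/2.001 = 0.5258, so τ_A/τ_B = 0.5258.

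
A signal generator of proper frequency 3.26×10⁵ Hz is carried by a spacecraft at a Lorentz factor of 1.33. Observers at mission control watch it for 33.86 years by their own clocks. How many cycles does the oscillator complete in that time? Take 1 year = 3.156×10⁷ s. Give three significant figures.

N = 2.62×10¹⁴

γ = 1.33
During 33.86 years of lab time, the oscillator's proper time advances by τ = Δt/γ = 33.86/1.330 = 25.46 years = 8.035×10⁸ s.
N = f × τ = 3.26×10⁵ × 8.035×10⁸ = 2.619×10¹⁴.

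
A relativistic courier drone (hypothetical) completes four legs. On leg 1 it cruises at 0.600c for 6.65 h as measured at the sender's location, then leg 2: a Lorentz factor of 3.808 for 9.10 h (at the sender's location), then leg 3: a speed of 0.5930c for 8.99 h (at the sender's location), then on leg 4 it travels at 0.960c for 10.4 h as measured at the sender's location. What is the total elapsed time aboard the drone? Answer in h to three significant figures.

Leg 1: γ = 1/√(1 − 0.600²) = 5/4 = 1.250; τ_1 = 6.65/1.250 = 5.320 h.
Leg 2: γ = 3.808; τ_2 = 9.10/3.808 = 2.390 h.
Leg 3: γ = 1/√(1 − 0.5930²) = 1/√0.6484 = 1.242; τ_3 = 8.99/1.242 = 7.239 h.
Leg 4: γ = 1/√(1 − 0.960²) = 25/7 ≈ 3.571; τ_4 = 10.4/3.571 = 2.912 h.
Total: 5.320 + 2.390 + 7.239 + 2.912 h.

τ = 17.9 h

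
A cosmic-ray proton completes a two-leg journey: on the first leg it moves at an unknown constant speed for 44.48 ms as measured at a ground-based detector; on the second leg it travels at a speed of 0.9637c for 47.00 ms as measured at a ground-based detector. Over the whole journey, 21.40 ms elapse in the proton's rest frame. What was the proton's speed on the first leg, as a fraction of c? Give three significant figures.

Leg 1: speed unknown; τ_1 = 44.48/γ_1.
Leg 2: γ = 1/√(1 − 0.9637²) = 1/√0.07128 = 3.745; τ_2 = 47.00/3.745 = 12.55 ms.
Total proper time: τ_1 + 12.55 = 21.40, so τ_1 = 21.40 − 12.55 = 8.852 ms.
γ_1 = 44.48/8.852 = 5.025; β = √(1 − 1/γ²) = √0.9604.

β = 0.980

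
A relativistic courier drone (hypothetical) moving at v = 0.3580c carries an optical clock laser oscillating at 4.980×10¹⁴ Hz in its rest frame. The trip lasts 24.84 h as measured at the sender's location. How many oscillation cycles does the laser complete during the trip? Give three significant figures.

N = 4.16×10¹⁹

γ = 1/√(1 − 0.3580²) = 1/√0.8718 = 1.071
The oscillator's own cycle count is N = f × τ where τ is the proper time aboard the drone. τ = Δt/γ = 24.84/1.071 = 23.19 h = 8.350×10⁴ s.
N = 4.980×10¹⁴ × 8.350×10⁴ = 4.158×10¹⁹.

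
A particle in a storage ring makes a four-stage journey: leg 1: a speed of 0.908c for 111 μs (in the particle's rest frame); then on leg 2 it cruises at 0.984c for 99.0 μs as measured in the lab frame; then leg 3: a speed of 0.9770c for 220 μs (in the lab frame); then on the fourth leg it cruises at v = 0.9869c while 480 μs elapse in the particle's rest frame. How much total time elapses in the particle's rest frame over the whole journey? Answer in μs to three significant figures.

Leg 1: 111 μs is already measured in the particle's rest frame.
Leg 2: γ = 1/√(1 − 0.984²) = 1/√0.03174 = 5.613; τ_2 = 99.0/5.613 = 17.64 μs.
Leg 3: γ = 1/√(1 − 0.9770²) = 1/√0.04547 = 4.690; τ_3 = 220/4.690 = 46.91 μs.
Leg 4: 480 μs is already measured in the particle's rest frame.
Total: 111.0 + 17.64 + 46.91 + 480.0 μs.

τ = 656 μs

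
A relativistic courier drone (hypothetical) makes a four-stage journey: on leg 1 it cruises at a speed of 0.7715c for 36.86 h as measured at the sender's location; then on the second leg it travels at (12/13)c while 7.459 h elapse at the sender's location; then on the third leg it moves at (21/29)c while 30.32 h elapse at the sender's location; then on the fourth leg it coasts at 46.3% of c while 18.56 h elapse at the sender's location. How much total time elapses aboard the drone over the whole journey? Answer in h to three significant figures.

Leg 1: γ = 1/√(1 − 0.7715²) = 1/√0.4048 = 1.572; τ_1 = 36.86/1.572 = 23.45 h.
Leg 2: γ = 1/√(1 − (12/13)²) = 13/5 = 2.600; τ_2 = 7.459/2.600 = 2.869 h.
Leg 3: γ = 1/√(1 − (21/29)²) = 29/20 = 1.450; τ_3 = 30.32/1.450 = 20.91 h.
Leg 4: β = 0.463; γ = 1/√(1 − 0.463²) = 1/√0.7856 = 1.128; τ_4 = 18.56/1.128 = 16.45 h.
Total: 23.45 + 2.869 + 20.91 + 16.45 h.

τ = 63.7 h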